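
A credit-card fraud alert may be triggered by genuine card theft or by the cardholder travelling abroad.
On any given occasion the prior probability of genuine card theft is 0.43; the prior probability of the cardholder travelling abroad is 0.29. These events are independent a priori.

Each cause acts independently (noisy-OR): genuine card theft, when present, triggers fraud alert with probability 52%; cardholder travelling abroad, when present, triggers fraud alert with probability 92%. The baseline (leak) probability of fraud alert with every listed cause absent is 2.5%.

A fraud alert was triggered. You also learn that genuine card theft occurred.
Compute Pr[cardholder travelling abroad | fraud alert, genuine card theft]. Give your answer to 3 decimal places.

Under noisy-OR, P(fraud alert | causes) = 1 − (1−0.025)·∏(1−qᵢ) over the active causes.
Enumerate both values of cardholder travelling abroad and weight by the priors:
  P(fraud alert | genuine card theft) = 0.532*0.71 + 0.96256*0.29
        = 0.377720 + 0.279142 = 0.656862
Keeping only the cardholder travelling abroad-present terms gives 0.279142, so
  P(cardholder travelling abroad | fraud alert, genuine card theft) = 0.279142 / 0.656862 ≈ 0.425

Pr[cardholder travelling abroad | fraud alert, genuine card theft] ≈ 0.425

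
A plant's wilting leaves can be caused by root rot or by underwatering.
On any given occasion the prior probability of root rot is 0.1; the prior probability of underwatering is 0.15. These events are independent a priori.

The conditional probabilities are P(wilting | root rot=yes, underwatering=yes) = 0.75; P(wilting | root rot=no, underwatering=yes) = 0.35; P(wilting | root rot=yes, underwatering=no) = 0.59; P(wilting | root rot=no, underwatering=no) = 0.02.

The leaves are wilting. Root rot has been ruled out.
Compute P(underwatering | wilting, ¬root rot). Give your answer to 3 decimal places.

P(underwatering | wilting, ¬root rot) ≈ 0.755

Weight on underwatering=true, given the evidence: 0.35×0.15 = 0.052500
Denominator P(wilting | ¬root rot): 0.02×0.85 + 0.35×0.15 = 0.069500
Posterior = 0.052500 / 0.069500 ≈ 0.755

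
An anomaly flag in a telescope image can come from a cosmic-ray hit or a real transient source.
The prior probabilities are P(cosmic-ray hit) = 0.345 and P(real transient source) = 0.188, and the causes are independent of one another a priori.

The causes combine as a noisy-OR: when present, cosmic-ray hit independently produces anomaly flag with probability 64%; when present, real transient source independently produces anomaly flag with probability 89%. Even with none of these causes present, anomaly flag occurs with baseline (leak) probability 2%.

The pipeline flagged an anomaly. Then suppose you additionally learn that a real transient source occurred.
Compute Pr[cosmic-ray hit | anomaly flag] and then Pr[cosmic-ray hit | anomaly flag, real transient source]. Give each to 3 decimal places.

Pr[cosmic-ray hit | anomaly flag] ≈ 0.669; Pr[cosmic-ray hit | anomaly flag, real transient source] ≈ 0.362

Under noisy-OR, P(anomaly flag | causes) = 1 − (1−0.02)·∏(1−qᵢ) over the active causes.
Weight on cosmic-ray hit=true, given the evidence: 0.181307 + 0.062343 = 0.243650
Denominator P(anomaly flag): 0.02×0.655×0.812 + 0.8922×0.655×0.188 + 0.6472×0.345×0.812 + 0.961192×0.345×0.188 = 0.364153
P(cosmic-ray hit | anomaly flag) = 0.243650/0.364153 ≈ 0.669

With the extra evidence:
For the numerator, keep only cosmic-ray hit=true terms: 0.961192*0.345 = 0.331611
Normalizer over all consistent configurations: 0.8922*0.655 + 0.961192*0.345 = 0.916002
P(cosmic-ray hit | anomaly flag, real transient source) = 0.331611/0.916002 ≈ 0.362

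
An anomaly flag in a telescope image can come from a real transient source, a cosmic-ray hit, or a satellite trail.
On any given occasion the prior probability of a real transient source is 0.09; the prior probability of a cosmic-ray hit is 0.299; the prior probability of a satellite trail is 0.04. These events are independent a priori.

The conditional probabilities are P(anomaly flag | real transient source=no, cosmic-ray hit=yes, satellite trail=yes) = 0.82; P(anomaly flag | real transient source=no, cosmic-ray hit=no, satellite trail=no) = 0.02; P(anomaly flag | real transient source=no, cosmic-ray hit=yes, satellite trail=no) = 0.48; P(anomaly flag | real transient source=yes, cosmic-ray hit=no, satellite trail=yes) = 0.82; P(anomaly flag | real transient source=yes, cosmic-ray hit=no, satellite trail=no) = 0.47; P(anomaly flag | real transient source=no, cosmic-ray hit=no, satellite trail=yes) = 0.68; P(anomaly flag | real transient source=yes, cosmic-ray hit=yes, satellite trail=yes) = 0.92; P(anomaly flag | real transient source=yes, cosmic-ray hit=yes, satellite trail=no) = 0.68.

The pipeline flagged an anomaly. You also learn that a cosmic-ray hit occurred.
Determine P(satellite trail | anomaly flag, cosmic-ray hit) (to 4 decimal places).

P(satellite trail | anomaly flag, cosmic-ray hit) ≈ 0.0649

Enumerate the 4 (real transient source, satellite trail) configurations and weight by the priors:
  P(anomaly flag | cosmic-ray hit) = 0.48·0.91·0.96 + 0.82·0.91·0.04 + 0.68·0.09·0.96 + 0.92·0.09·0.04
        = 0.419328 + 0.029848 + 0.058752 + 0.003312 = 0.511240
Configurations with satellite trail contribute 0.033160, so
  P(satellite trail | anomaly flag, cosmic-ray hit) = 0.033160 / 0.511240 ≈ 0.0649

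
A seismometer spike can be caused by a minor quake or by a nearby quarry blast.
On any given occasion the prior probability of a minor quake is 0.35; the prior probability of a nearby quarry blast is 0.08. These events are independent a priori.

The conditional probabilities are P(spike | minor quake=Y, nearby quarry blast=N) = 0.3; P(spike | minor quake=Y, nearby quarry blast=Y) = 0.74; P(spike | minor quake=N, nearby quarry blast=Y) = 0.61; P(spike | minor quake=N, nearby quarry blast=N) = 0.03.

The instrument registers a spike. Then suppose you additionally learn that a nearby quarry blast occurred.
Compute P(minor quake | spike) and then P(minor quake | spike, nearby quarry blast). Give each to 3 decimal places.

Sum P(spike|·) weighted by the priors over the 4 (minor quake, nearby quarry blast) configurations:
  P(spike) = 0.03*0.65*0.92 + 0.61*0.65*0.08 + 0.3*0.35*0.92 + 0.74*0.35*0.08
        = 0.017940 + 0.031720 + 0.096600 + 0.020720 = 0.166980
Configurations with minor quake contribute 0.117320, so
  P(minor quake | spike) = 0.117320 / 0.166980 ≈ 0.703

With the extra evidence:
P(spike | nearby quarry blast) = 0.61×0.65 + 0.74×0.35 = 0.396500 + 0.259000 = 0.655500
The minor quake-present share is 0.74×0.35 = 0.259000.
So P(minor quake | spike, nearby quarry blast) = 0.259000/0.655500 ≈ 0.395.
Conditioning on nearby quarry blast lowers the posterior on minor quake: the classic explaining-away effect in a common-effect structure.

P(minor quake | spike) ≈ 0.703; P(minor quake | spike, nearby quarry blast) ≈ 0.395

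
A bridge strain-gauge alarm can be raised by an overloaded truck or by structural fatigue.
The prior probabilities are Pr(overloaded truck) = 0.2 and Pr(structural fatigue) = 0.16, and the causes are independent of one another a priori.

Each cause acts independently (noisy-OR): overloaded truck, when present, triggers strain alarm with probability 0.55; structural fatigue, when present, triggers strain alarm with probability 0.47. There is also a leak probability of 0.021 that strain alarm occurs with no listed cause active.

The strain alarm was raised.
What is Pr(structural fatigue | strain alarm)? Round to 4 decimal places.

Pr(structural fatigue | strain alarm) ≈ 0.4434

Under noisy-OR, P(strain alarm | causes) = 1 − (1−0.021)·∏(1−qᵢ) over the active causes.
By total probability over the 4 (overloaded truck, structural fatigue) configurations:
  P(strain alarm) = 0.021*0.8*0.84 + 0.48113*0.8*0.16 + 0.55945*0.2*0.84 + 0.766509*0.2*0.16
        = 0.014112 + 0.061585 + 0.093988 + 0.024528 = 0.194213
Configurations with structural fatigue contribute 0.086113, so
  P(structural fatigue | strain alarm) = 0.086113 / 0.194213 ≈ 0.4434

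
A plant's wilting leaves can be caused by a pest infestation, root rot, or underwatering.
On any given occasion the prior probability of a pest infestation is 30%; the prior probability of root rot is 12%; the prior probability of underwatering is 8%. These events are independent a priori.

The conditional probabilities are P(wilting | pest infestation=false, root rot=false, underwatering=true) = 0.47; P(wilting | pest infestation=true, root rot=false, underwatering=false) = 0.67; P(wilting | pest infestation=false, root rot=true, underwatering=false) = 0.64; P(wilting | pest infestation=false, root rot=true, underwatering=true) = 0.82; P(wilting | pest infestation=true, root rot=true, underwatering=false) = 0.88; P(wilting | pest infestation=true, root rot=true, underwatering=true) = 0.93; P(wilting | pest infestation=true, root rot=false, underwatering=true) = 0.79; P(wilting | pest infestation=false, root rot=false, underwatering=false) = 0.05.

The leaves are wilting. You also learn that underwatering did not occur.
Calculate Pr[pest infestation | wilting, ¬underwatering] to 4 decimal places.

Pr[pest infestation | wilting, ¬underwatering] ≈ 0.7115

For the numerator, keep only pest infestation=true terms: 0.176880 + 0.031680 = 0.208560
Normalizer over all consistent configurations: 0.05*0.7*0.88 + 0.64*0.7*0.12 + 0.67*0.3*0.88 + 0.88*0.3*0.12 = 0.293120
Posterior = 0.208560 / 0.293120 ≈ 0.7115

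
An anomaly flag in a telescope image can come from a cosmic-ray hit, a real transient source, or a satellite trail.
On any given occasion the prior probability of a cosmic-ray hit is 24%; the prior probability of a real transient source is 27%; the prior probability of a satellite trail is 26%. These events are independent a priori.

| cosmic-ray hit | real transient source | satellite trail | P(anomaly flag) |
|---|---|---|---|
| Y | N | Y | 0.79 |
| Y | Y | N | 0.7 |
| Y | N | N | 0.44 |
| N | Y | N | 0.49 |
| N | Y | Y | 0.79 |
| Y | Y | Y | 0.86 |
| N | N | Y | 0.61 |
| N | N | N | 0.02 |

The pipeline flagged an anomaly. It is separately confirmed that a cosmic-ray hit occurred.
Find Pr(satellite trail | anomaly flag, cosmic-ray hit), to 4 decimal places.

For the numerator, keep only satellite trail=true terms: 0.149942 + 0.060372 = 0.210314
The normalizing constant is 0.44×0.73×0.74 + 0.79×0.73×0.26 + 0.7×0.27×0.74 + 0.86×0.27×0.26 = 0.587862
Posterior = 0.210314 / 0.587862 ≈ 0.3578

Pr(satellite trail | anomaly flag, cosmic-ray hit) ≈ 0.3578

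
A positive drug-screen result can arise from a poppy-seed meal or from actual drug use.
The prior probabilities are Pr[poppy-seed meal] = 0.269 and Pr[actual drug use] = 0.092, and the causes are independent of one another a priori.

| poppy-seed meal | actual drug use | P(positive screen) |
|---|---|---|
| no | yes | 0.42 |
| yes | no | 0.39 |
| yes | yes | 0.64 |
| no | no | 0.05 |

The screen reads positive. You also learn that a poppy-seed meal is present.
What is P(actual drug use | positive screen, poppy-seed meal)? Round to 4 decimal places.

For the numerator, keep only actual drug use=true terms: 0.64*0.092 = 0.058880
The normalizing constant is 0.39*0.908 + 0.64*0.092 = 0.413000
P(actual drug use | positive screen, poppy-seed meal) = 0.058880/0.413000 ≈ 0.1426

P(actual drug use | positive screen, poppy-seed meal) ≈ 0.1426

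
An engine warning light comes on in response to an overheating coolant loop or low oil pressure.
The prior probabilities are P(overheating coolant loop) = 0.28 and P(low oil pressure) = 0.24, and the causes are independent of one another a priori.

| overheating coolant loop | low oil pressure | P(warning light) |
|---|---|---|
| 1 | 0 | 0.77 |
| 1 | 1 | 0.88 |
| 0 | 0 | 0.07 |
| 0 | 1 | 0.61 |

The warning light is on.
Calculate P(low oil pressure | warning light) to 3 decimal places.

Numerator (weight on configurations with low oil pressure): 0.105408 + 0.059136 = 0.164544
The normalizing constant is 0.07·0.72·0.76 + 0.61·0.72·0.24 + 0.77·0.28·0.76 + 0.88·0.28·0.24 = 0.366704
Posterior = 0.164544 / 0.366704 ≈ 0.449

P(low oil pressure | warning light) ≈ 0.449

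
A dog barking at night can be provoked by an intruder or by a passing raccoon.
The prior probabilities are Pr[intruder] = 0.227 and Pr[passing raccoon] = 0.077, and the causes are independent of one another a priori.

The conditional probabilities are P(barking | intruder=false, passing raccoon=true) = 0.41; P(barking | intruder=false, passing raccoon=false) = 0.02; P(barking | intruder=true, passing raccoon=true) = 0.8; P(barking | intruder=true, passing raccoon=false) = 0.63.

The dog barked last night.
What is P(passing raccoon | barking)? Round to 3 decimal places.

P(passing raccoon | barking) ≈ 0.208

P(barking) = 0.02×0.773×0.923 + 0.41×0.773×0.077 + 0.63×0.227×0.923 + 0.8×0.227×0.077 = 0.014270 + 0.024404 + 0.131998 + 0.013983 = 0.184655
Restricting to configurations with passing raccoon present: 0.024404 + 0.013983 = 0.038387.
Hence the posterior is 0.038387/0.184655 ≈ 0.208.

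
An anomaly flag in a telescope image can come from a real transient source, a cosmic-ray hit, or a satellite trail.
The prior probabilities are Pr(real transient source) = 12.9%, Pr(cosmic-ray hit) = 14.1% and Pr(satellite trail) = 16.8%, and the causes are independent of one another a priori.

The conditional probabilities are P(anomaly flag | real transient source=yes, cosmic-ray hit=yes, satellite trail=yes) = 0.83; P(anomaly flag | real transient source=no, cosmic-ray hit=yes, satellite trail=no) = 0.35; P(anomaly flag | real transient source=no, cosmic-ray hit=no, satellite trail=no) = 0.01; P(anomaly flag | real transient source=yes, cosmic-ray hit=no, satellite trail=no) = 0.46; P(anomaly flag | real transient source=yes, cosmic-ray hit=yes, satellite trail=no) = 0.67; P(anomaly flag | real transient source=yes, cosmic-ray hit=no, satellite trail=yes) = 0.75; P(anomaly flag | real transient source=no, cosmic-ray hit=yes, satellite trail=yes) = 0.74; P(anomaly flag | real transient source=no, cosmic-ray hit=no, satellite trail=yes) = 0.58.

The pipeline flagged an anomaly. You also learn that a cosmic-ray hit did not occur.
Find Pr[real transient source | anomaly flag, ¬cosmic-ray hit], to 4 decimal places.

Pr[real transient source | anomaly flag, ¬cosmic-ray hit] ≈ 0.4160

P(anomaly flag | ¬cosmic-ray hit) = 0.01·0.871·0.832 + 0.58·0.871·0.168 + 0.46·0.129·0.832 + 0.75·0.129·0.168 = 0.007247 + 0.084870 + 0.049371 + 0.016254 = 0.157742
Of this, 0.065625 comes from 0.049371 + 0.016254 (the real transient source=true cases).
So P(real transient source | anomaly flag, ¬cosmic-ray hit) = 0.065625/0.157742 ≈ 0.4160.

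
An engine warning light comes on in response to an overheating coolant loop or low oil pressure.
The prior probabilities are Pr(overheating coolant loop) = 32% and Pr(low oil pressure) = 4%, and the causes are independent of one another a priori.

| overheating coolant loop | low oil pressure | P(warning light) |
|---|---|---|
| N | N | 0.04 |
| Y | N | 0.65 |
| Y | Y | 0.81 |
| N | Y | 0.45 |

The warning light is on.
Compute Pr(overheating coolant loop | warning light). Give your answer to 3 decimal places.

Pr(overheating coolant loop | warning light) ≈ 0.846

P(warning light) = 0.04×0.68×0.96 + 0.45×0.68×0.04 + 0.65×0.32×0.96 + 0.81×0.32×0.04 = 0.026112 + 0.012240 + 0.199680 + 0.010368 = 0.248400
Restricting to configurations with overheating coolant loop present: 0.199680 + 0.010368 = 0.210048.
P(overheating coolant loop | warning light) = 0.210048 / 0.248400 ≈ 0.846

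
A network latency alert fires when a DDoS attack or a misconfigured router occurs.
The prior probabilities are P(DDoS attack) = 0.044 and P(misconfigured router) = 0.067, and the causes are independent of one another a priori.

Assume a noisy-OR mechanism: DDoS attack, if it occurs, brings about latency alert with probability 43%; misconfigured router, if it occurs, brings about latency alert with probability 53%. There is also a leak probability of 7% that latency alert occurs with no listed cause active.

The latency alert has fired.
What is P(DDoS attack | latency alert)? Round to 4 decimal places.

P(DDoS attack | latency alert) ≈ 0.1792

Under noisy-OR, P(latency alert | causes) = 1 − (1−0.07)·∏(1−qᵢ) over the active causes.
Sum P(latency alert|·) weighted by the priors over the 4 (DDoS attack, misconfigured router) configurations:
  P(latency alert) = 0.07·0.956·0.933 + 0.5629·0.956·0.067 + 0.4699·0.044·0.933 + 0.750853·0.044·0.067
        = 0.062436 + 0.036055 + 0.019290 + 0.002214 = 0.119995
The terms with DDoS attack present sum to 0.021504, so
  P(DDoS attack | latency alert) = 0.021504 / 0.119995 ≈ 0.1792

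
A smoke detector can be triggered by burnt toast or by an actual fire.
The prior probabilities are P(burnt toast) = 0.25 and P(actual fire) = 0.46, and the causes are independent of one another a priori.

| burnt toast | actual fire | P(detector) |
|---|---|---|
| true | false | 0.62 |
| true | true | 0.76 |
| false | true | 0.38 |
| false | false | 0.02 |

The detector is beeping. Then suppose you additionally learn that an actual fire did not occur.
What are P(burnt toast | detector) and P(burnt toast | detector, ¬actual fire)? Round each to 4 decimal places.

P(burnt toast | detector) ≈ 0.5514; P(burnt toast | detector, ¬actual fire) ≈ 0.9118

Numerator (weight on configurations with burnt toast): 0.083700 + 0.087400 = 0.171100
The normalizing constant is 0.02×0.75×0.54 + 0.38×0.75×0.46 + 0.62×0.25×0.54 + 0.76×0.25×0.46 = 0.310300
Posterior = 0.171100 / 0.310300 ≈ 0.5514

With the extra evidence:
By total probability over both values of burnt toast:
  P(detector | ¬actual fire) = 0.02·0.75 + 0.62·0.25
        = 0.015000 + 0.155000 = 0.170000
Configurations with burnt toast contribute 0.155000, so
  P(burnt toast | detector, ¬actual fire) = 0.155000 / 0.170000 ≈ 0.9118
Ruling out actual fire raises the posterior on burnt toast — the flip side of explaining away.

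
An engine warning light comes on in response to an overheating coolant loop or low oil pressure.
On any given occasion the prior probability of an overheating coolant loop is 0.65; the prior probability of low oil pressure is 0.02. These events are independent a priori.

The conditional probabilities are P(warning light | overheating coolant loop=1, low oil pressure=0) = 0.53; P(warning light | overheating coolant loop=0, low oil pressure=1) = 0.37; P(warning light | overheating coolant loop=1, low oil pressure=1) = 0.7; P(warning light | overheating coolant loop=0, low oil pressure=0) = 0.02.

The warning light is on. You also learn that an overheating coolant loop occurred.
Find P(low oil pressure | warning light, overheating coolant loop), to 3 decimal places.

P(low oil pressure | warning light, overheating coolant loop) ≈ 0.026

By total probability over both values of low oil pressure:
  P(warning light | overheating coolant loop) = 0.53×0.98 + 0.7×0.02
        = 0.519400 + 0.014000 = 0.533400
The terms with low oil pressure present sum to 0.014000, so
  P(low oil pressure | warning light, overheating coolant loop) = 0.014000 / 0.533400 ≈ 0.026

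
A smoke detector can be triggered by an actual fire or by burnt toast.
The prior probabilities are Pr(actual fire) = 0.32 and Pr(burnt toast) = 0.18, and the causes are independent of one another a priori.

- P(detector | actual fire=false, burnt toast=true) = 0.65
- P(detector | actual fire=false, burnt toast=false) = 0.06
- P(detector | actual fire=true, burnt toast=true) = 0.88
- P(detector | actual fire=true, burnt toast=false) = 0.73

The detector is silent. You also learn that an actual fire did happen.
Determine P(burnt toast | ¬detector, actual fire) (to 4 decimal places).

P(burnt toast | ¬detector, actual fire) ≈ 0.0889

P(¬detector | actual fire) = 0.27*0.82 + 0.12*0.18 = 0.221400 + 0.021600 = 0.243000
Of this, 0.021600 comes from 0.12*0.18 (the burnt toast=true cases).
P(burnt toast | ¬detector, actual fire) = 0.021600 / 0.243000 ≈ 0.0889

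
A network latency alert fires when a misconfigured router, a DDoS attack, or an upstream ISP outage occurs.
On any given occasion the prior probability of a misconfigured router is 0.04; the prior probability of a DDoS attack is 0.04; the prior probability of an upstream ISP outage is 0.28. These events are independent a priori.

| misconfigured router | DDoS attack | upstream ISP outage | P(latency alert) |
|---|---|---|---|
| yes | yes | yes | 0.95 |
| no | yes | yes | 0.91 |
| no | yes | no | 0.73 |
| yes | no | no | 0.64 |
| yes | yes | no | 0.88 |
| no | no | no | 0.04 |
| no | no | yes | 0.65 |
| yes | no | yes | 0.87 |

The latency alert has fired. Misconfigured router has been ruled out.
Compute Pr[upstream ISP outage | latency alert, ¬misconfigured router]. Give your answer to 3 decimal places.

Pr[upstream ISP outage | latency alert, ¬misconfigured router] ≈ 0.792

P(latency alert | ¬misconfigured router) = 0.04*0.96*0.72 + 0.65*0.96*0.28 + 0.73*0.04*0.72 + 0.91*0.04*0.28 = 0.027648 + 0.174720 + 0.021024 + 0.010192 = 0.233584
Restricting to configurations with upstream ISP outage present: 0.174720 + 0.010192 = 0.184912.
P(upstream ISP outage | latency alert, ¬misconfigured router) = 0.184912 / 0.233584 ≈ 0.792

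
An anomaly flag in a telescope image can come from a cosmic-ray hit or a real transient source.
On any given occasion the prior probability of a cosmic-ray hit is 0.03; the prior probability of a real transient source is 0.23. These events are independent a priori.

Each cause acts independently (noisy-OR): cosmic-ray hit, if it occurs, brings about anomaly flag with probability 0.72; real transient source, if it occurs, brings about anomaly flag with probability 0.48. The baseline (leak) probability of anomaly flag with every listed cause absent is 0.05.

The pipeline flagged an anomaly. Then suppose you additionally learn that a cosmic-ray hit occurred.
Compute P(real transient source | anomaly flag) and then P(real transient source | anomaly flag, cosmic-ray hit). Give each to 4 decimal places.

P(real transient source | anomaly flag) ≈ 0.6864; P(real transient source | anomaly flag, cosmic-ray hit) ≈ 0.2596

Under noisy-OR, P(anomaly flag | causes) = 1 − (1−0.05)·∏(1−qᵢ) over the active causes.
Weight on real transient source=true, given the evidence: 0.112889 + 0.005946 = 0.118835
Normalizer over all consistent configurations: 0.05×0.97×0.77 + 0.506×0.97×0.23 + 0.734×0.03×0.77 + 0.86168×0.03×0.23 = 0.173135
Posterior = 0.118835 / 0.173135 ≈ 0.6864

Now condition on the additional information:
Enumerate both values of real transient source and weight by the priors:
  P(anomaly flag | cosmic-ray hit) = 0.734*0.77 + 0.86168*0.23
        = 0.565180 + 0.198186 = 0.763366
The terms with real transient source present sum to 0.198186, so
  P(real transient source | anomaly flag, cosmic-ray hit) = 0.198186 / 0.763366 ≈ 0.2596
The drop from 0.6864 to 0.2596 is the explaining-away (discounting) effect.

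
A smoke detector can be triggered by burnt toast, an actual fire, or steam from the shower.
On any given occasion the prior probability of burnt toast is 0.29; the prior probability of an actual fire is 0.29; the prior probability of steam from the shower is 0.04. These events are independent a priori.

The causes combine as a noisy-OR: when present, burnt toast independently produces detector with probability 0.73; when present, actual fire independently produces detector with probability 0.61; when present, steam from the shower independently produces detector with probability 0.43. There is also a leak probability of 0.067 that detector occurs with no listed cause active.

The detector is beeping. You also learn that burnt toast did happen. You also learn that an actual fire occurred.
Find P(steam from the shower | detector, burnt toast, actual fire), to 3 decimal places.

P(steam from the shower | detector, burnt toast, actual fire) ≈ 0.042

Under noisy-OR, P(detector | causes) = 1 − (1−0.067)·∏(1−qᵢ) over the active causes.
For the numerator, keep only steam from the shower=true terms: 0.944·0.04 = 0.037760
Denominator P(detector | burnt toast, actual fire): 0.901755·0.96 + 0.944·0.04 = 0.903445
P(steam from the shower | detector, burnt toast, actual fire) = 0.037760/0.903445 ≈ 0.042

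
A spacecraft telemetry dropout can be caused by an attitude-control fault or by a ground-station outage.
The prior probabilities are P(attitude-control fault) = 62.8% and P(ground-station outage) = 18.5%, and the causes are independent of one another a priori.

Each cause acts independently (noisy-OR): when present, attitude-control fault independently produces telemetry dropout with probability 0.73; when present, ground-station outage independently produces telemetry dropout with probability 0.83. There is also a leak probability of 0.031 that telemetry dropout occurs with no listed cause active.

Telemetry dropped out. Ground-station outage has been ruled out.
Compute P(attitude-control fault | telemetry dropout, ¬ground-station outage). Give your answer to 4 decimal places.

Under noisy-OR, P(telemetry dropout | causes) = 1 − (1−0.031)·∏(1−qᵢ) over the active causes.
P(telemetry dropout | ¬ground-station outage) = 0.031*0.372 + 0.73837*0.628 = 0.011532 + 0.463696 = 0.475228
The attitude-control fault-present share is 0.73837*0.628 = 0.463696.
P(attitude-control fault | telemetry dropout, ¬ground-station outage) = 0.463696 / 0.475228 ≈ 0.9757

P(attitude-control fault | telemetry dropout, ¬ground-station outage) ≈ 0.9757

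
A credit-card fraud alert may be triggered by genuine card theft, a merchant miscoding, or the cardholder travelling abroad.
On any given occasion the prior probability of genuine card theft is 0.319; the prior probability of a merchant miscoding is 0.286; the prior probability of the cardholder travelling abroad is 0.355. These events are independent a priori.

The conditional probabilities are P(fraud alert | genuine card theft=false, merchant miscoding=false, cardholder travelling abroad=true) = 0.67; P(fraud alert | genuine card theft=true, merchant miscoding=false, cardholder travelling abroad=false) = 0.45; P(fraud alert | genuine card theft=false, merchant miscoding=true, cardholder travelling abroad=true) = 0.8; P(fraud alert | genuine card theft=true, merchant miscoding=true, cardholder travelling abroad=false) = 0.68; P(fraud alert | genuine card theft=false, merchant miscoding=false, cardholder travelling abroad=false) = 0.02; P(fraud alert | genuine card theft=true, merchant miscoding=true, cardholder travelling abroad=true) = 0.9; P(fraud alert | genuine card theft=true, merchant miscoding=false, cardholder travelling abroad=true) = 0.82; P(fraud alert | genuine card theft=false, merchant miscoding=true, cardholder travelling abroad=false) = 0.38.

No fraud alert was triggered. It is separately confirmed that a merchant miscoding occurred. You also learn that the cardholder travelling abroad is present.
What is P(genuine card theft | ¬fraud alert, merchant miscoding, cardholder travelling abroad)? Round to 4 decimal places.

P(¬fraud alert | merchant miscoding, cardholder travelling abroad) = 0.2*0.681 + 0.1*0.319 = 0.136200 + 0.031900 = 0.168100
Of this, 0.031900 comes from 0.1*0.319 (the genuine card theft=true cases).
Hence the posterior is 0.031900/0.168100 ≈ 0.1898.

P(genuine card theft | ¬fraud alert, merchant miscoding, cardholder travelling abroad) ≈ 0.1898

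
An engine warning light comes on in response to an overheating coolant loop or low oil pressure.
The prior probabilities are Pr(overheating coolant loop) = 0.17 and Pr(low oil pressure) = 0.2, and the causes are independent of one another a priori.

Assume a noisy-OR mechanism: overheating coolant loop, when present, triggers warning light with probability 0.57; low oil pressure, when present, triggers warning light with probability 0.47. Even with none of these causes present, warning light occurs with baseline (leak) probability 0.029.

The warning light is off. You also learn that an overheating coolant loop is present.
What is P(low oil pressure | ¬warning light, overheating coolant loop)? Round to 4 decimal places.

P(low oil pressure | ¬warning light, overheating coolant loop) ≈ 0.1170

Under noisy-OR, P(warning light | causes) = 1 − (1−0.029)·∏(1−qᵢ) over the active causes.
Weight on low oil pressure=true, given the evidence: 0.221291*0.2 = 0.044258
Normalizer over all consistent configurations: 0.41753*0.8 + 0.221291*0.2 = 0.378282
P(low oil pressure | ¬warning light, overheating coolant loop) = 0.044258/0.378282 ≈ 0.1170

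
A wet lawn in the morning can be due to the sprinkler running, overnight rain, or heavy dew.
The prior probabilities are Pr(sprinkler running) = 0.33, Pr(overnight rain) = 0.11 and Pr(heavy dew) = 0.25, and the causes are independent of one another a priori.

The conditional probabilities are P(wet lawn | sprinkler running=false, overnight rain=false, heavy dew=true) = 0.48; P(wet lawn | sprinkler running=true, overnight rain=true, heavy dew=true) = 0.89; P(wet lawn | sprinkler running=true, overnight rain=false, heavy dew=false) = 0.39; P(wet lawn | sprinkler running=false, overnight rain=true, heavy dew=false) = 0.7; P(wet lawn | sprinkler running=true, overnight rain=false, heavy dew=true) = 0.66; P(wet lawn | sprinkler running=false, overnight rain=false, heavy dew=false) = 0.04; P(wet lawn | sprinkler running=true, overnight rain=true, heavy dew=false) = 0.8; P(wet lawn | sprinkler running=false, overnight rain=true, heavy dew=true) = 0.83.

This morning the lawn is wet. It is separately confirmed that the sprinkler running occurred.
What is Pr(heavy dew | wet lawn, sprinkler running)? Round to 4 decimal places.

P(wet lawn | sprinkler running) = 0.39×0.89×0.75 + 0.66×0.89×0.25 + 0.8×0.11×0.75 + 0.89×0.11×0.25 = 0.260325 + 0.146850 + 0.066000 + 0.024475 = 0.497650
Restricting to configurations with heavy dew present: 0.146850 + 0.024475 = 0.171325.
Hence the posterior is 0.171325/0.497650 ≈ 0.3443.

Pr(heavy dew | wet lawn, sprinkler running) ≈ 0.3443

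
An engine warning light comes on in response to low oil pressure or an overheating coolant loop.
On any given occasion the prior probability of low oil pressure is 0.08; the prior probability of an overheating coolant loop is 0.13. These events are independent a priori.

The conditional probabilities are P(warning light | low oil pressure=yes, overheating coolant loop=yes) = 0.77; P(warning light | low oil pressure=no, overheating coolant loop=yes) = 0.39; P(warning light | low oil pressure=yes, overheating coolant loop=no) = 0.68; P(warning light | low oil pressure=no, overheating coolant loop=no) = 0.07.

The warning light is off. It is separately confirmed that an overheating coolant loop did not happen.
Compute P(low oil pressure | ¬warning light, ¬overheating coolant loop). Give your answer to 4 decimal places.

P(¬warning light | ¬overheating coolant loop) = 0.93·0.92 + 0.32·0.08 = 0.855600 + 0.025600 = 0.881200
Of this, 0.025600 comes from 0.32·0.08 (the low oil pressure=true cases).
So P(low oil pressure | ¬warning light, ¬overheating coolant loop) = 0.025600/0.881200 ≈ 0.0291.

P(low oil pressure | ¬warning light, ¬overheating coolant loop) ≈ 0.0291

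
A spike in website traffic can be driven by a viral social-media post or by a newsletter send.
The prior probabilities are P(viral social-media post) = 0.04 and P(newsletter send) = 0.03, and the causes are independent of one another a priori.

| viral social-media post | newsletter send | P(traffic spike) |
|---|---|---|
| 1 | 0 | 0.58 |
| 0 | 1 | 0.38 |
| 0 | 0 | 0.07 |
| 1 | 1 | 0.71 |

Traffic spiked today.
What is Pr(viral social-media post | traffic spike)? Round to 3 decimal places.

Weight on viral social-media post=true, given the evidence: 0.022504 + 0.000852 = 0.023356
Denominator P(traffic spike): 0.07×0.96×0.97 + 0.38×0.96×0.03 + 0.58×0.04×0.97 + 0.71×0.04×0.03 = 0.099484
P(viral social-media post | traffic spike) = 0.023356/0.099484 ≈ 0.235

Pr(viral social-media post | traffic spike) ≈ 0.235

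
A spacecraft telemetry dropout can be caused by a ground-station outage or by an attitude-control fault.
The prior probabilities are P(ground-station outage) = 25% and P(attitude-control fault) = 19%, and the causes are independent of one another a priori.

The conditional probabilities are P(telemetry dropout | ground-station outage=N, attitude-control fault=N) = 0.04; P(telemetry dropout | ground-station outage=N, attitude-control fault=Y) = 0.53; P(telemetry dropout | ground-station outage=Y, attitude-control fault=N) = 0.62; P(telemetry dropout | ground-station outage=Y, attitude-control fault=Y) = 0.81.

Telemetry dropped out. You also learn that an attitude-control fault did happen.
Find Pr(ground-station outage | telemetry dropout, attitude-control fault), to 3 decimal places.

Pr(ground-station outage | telemetry dropout, attitude-control fault) ≈ 0.337

P(telemetry dropout | attitude-control fault) = 0.53*0.75 + 0.81*0.25 = 0.397500 + 0.202500 = 0.600000
Of this, 0.202500 comes from 0.81*0.25 (the ground-station outage=true cases).
So P(ground-station outage | telemetry dropout, attitude-control fault) = 0.202500/0.600000 ≈ 0.337.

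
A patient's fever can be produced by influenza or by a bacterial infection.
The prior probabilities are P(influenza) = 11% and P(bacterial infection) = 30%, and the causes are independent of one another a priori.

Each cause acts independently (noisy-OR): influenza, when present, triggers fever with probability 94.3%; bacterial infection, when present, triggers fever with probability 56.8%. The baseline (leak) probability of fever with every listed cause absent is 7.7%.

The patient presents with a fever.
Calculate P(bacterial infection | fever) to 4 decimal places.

P(bacterial infection | fever) ≈ 0.6145

Under noisy-OR, P(fever | causes) = 1 − (1−0.077)·∏(1−qᵢ) over the active causes.
P(fever) = 0.077·0.89·0.7 + 0.601264·0.89·0.3 + 0.947389·0.11·0.7 + 0.977272·0.11·0.3 = 0.047971 + 0.160537 + 0.072949 + 0.032250 = 0.313707
Of this, 0.192787 comes from 0.160537 + 0.032250 (the bacterial infection=true cases).
Hence the posterior is 0.192787/0.313707 ≈ 0.6145.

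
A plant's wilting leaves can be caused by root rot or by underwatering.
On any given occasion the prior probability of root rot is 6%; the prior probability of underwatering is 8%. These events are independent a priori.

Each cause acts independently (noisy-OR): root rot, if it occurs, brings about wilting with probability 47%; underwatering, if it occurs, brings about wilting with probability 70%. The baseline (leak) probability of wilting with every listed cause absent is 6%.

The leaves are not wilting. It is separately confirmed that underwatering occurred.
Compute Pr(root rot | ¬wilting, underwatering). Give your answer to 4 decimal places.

Under noisy-OR, P(wilting | causes) = 1 − (1−0.06)·∏(1−qᵢ) over the active causes.
Enumerate both values of root rot and weight by the priors:
  P(¬wilting | underwatering) = 0.282·0.94 + 0.14946·0.06
        = 0.265080 + 0.008968 = 0.274048
The terms with root rot present sum to 0.008968, so
  P(root rot | ¬wilting, underwatering) = 0.008968 / 0.274048 ≈ 0.0327

Pr(root rot | ¬wilting, underwatering) ≈ 0.0327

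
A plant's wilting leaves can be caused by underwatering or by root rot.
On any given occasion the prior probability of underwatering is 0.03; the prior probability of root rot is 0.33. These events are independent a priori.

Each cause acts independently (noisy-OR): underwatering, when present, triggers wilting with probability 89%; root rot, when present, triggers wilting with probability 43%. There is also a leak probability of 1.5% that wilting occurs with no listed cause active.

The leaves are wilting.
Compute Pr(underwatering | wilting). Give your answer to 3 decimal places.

Under noisy-OR, P(wilting | causes) = 1 − (1−0.015)·∏(1−qᵢ) over the active causes.
By total probability over the 4 (underwatering, root rot) configurations:
  P(wilting) = 0.015*0.97*0.67 + 0.43855*0.97*0.33 + 0.89165*0.03*0.67 + 0.938241*0.03*0.33
        = 0.009749 + 0.140380 + 0.017922 + 0.009289 = 0.177340
Keeping only the underwatering-present terms gives 0.027211, so
  P(underwatering | wilting) = 0.027211 / 0.177340 ≈ 0.153

Pr(underwatering | wilting) ≈ 0.153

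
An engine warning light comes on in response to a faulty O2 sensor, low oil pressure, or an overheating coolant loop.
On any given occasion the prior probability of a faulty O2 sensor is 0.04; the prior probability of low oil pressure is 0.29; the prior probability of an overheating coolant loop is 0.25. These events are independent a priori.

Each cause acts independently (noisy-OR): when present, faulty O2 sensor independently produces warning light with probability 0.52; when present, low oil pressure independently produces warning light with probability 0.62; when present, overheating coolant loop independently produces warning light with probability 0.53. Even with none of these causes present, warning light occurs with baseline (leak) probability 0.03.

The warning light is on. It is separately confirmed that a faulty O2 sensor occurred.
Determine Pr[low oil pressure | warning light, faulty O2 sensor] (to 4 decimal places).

Under noisy-OR, P(warning light | causes) = 1 − (1−0.03)·∏(1−qᵢ) over the active causes.
P(warning light | faulty O2 sensor) = 0.5344·0.71·0.75 + 0.781168·0.71·0.25 + 0.823072·0.29·0.75 + 0.916844·0.29·0.25 = 0.284568 + 0.138657 + 0.179018 + 0.066471 = 0.668714
Restricting to configurations with low oil pressure present: 0.179018 + 0.066471 = 0.245489.
Hence the posterior is 0.245489/0.668714 ≈ 0.3671.

Pr[low oil pressure | warning light, faulty O2 sensor] ≈ 0.3671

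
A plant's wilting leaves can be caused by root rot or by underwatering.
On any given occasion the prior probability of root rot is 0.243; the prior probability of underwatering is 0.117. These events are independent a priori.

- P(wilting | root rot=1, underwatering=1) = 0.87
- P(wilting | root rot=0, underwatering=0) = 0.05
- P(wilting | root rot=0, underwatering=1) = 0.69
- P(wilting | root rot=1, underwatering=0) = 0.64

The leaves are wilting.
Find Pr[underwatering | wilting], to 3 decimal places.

Weight on underwatering=true, given the evidence: 0.061113 + 0.024735 = 0.085848
Normalizer over all consistent configurations: 0.05*0.757*0.883 + 0.69*0.757*0.117 + 0.64*0.243*0.883 + 0.87*0.243*0.117 = 0.256594
Posterior = 0.085848 / 0.256594 ≈ 0.335

Pr[underwatering | wilting] ≈ 0.335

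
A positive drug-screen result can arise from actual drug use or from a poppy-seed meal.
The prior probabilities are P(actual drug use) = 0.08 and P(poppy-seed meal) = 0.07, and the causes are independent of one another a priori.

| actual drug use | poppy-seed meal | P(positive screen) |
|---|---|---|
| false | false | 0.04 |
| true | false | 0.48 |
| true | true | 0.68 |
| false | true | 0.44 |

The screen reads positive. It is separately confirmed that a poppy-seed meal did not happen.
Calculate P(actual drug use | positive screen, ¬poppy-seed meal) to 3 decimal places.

Enumerate both values of actual drug use and weight by the priors:
  P(positive screen | ¬poppy-seed meal) = 0.04×0.92 + 0.48×0.08
        = 0.036800 + 0.038400 = 0.075200
The terms with actual drug use present sum to 0.038400, so
  P(actual drug use | positive screen, ¬poppy-seed meal) = 0.038400 / 0.075200 ≈ 0.511

P(actual drug use | positive screen, ¬poppy-seed meal) ≈ 0.511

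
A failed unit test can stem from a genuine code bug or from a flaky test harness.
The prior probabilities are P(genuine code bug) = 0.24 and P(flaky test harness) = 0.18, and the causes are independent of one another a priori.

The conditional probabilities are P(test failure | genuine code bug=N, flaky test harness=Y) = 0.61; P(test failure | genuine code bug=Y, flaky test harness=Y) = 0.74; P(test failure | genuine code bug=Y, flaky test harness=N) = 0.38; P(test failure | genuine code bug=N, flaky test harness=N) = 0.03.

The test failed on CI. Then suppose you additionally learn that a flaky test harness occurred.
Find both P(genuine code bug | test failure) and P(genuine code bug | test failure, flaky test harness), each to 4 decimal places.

Enumerate the 4 (genuine code bug, flaky test harness) configurations and weight by the priors:
  P(test failure) = 0.03·0.76·0.82 + 0.61·0.76·0.18 + 0.38·0.24·0.82 + 0.74·0.24·0.18
        = 0.018696 + 0.083448 + 0.074784 + 0.031968 = 0.208896
Keeping only the genuine code bug-present terms gives 0.106752, so
  P(genuine code bug | test failure) = 0.106752 / 0.208896 ≈ 0.5110

With the extra evidence:
Numerator (weight on configurations with genuine code bug): 0.74*0.24 = 0.177600
The normalizing constant is 0.61*0.76 + 0.74*0.24 = 0.641200
P(genuine code bug | test failure, flaky test harness) = 0.177600/0.641200 ≈ 0.2770
Conditioning on flaky test harness lowers the posterior on genuine code bug: the classic explaining-away effect in a common-effect structure.

P(genuine code bug | test failure) ≈ 0.5110; P(genuine code bug | test failure, flaky test harness) ≈ 0.2770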